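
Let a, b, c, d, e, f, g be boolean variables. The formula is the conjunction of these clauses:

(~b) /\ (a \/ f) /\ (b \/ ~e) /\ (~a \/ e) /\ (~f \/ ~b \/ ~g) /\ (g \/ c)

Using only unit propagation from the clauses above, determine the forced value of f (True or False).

(~b) stands alone — b = False.
In (~e \/ b), b is now false; ~e must hold, so e = False.
(e \/ ~a) with e = False leaves only ~a, so a = False.
From (f \/ a) and a = False: f = True.

True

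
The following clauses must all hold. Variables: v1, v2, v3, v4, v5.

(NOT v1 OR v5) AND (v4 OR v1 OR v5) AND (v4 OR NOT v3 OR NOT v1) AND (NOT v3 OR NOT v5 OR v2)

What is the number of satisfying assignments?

Case analysis on v1 and v5:
  v1=T, v5=T: 5 of the 8 assignments to (v2,v3,v4) work.
  v1=T, v5=F: a clause becomes empty — 0.
  v1=F, v5=T: v4 free; 3 ways for (v2,v3) × 2^1 = 6.
  v1=F, v5=F: remaining (v2,v3,v4) ∈ {(F,F,T); (F,T,T); (T,F,T); (T,T,T)} — 4.
Total: 5 + 0 + 6 + 4 = 15.

15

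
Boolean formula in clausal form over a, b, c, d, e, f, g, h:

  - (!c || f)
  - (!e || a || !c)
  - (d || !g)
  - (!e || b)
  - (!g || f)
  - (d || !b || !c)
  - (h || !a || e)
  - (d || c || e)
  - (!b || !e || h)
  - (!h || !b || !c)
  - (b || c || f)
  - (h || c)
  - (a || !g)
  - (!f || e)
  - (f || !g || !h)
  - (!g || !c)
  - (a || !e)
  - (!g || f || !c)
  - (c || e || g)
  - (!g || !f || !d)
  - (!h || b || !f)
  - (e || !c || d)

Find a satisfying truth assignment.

a = True  b = True  c = False  d = False  e = True  f = False  g = False  h = True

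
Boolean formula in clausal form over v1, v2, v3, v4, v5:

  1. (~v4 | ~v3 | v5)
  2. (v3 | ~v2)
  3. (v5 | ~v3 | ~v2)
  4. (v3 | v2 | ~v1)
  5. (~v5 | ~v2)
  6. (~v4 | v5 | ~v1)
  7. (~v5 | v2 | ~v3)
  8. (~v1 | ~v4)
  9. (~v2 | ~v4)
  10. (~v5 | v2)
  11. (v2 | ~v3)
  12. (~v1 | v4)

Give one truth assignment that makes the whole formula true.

Pure literal: v1 appears only negated; assign v1 = False.
Branch on v2: take v2 = False.
  then v5 is forced to False.
  then v3 is forced to False.
v4 is now unconstrained; take v4 = False.

v1=False, v2=False, v3=False, v4=False, v5=False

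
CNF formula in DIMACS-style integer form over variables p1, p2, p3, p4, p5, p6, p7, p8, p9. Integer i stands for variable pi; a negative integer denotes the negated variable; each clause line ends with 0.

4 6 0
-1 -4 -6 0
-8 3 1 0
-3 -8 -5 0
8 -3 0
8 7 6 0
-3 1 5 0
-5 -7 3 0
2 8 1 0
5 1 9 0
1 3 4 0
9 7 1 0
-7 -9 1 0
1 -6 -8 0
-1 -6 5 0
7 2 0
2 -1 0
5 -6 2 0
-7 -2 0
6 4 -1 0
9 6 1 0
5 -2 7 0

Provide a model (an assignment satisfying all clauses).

p1=True, p2=True, p3=False, p4=True, p5=True, p6=False, p7=False, p8=True, p9=True

Check each clause:
  1. (p4 OR p6) — p4 is true.
  2. (NOT p6 OR NOT p1 OR NOT p4) — NOT p6 is true.
  3. (p3 OR NOT p8 OR p1) — p1 is true.
  4. (NOT p3 OR NOT p5 OR NOT p8) — NOT p3 is true.
  5. (p8 OR NOT p3) — p8 is true.
  6. (p8 OR p7 OR p6) — p8 is true.
  7. (p5 OR NOT p3 OR p1) — p1 is true.
  8. (NOT p5 OR p3 OR NOT p7) — NOT p7 is true.
  9. (p2 OR p1 OR p8) — p8 is true.
  10. (p9 OR p5 OR p1) — p1 is true.
  11. (p4 OR p3 OR p1) — p1 is true.
  12. (p9 OR p7 OR p1) — p9 is true.
  13. (NOT p9 OR p1 OR NOT p7) — p1 is true.
  14. (NOT p6 OR NOT p8 OR p1) — p1 is true.
  15. (NOT p1 OR p5 OR NOT p6) — NOT p6 is true.
  16. (p7 OR p2) — p2 is true.
  17. (p2 OR NOT p1) — p2 is true.
  18. (NOT p6 OR p2 OR p5) — NOT p6 is true.
  19. (NOT p7 OR NOT p2) — NOT p7 is true.
  20. (p4 OR p6 OR NOT p1) — p4 is true.
  21. (p1 OR p9 OR p6) — p9 is true.
  22. (p7 OR p5 OR NOT p2) — p5 is true.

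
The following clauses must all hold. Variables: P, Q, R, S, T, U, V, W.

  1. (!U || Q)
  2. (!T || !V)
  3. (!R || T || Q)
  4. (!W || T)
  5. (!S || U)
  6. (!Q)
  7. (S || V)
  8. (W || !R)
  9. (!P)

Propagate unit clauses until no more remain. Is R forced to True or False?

(!Q) is a unit clause: Q = False.
From (!U || Q) and Q = False: U = False.
(!S || U) with U = False leaves only !S, so S = False.
In (S || V), S is now false; V must hold, so V = True.
(!V || !T): since V = True, the clause reduces to (!T). T = False.
In (T || Q || !R), T, Q are now false; !R must hold, so R = False.

False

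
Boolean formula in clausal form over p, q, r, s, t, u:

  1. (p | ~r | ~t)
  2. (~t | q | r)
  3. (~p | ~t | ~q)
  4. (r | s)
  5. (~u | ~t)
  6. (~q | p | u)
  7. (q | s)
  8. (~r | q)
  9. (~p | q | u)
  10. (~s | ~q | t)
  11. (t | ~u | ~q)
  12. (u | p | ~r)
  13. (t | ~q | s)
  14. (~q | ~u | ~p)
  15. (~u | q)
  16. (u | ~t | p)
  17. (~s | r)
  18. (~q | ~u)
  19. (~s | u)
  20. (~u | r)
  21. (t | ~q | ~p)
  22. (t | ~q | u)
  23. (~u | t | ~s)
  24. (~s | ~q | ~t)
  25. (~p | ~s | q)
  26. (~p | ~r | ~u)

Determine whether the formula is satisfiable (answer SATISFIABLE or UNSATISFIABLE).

q = True:
  propagation gives u=False, p=True, t=False; an empty clause results — contradiction.
q = False:
  propagation gives s=True, r=False; an empty clause results — contradiction.
Every branch closes, so no satisfying assignment exists.

UNSATISFIABLE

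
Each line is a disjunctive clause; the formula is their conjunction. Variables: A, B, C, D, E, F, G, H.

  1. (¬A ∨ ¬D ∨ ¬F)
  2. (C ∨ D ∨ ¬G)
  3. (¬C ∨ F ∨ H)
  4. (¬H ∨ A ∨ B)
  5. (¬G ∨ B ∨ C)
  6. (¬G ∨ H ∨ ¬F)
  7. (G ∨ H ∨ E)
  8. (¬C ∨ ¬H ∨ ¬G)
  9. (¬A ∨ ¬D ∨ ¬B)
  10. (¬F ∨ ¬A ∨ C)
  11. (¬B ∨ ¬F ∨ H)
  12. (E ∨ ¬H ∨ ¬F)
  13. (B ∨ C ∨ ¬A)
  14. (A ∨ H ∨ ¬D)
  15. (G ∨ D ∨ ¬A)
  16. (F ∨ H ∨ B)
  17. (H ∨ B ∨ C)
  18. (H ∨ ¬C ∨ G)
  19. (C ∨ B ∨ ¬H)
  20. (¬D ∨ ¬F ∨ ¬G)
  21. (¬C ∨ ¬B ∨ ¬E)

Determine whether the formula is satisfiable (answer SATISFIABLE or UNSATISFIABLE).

SATISFIABLE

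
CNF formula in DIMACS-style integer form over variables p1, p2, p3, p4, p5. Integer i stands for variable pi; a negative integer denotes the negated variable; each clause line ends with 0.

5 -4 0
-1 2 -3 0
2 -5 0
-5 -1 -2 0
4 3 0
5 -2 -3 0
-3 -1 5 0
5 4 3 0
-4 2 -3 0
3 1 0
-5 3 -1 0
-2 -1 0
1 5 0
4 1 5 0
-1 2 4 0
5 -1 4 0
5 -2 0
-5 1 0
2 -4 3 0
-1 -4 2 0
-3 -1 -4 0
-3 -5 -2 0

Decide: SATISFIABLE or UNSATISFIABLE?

UNSATISFIABLE

p1 = True:
  propagation gives p2=False, p3=False, p5=False, p4=False; an empty clause results — contradiction.
p1 = False:
  propagation gives p3=True, p5=True; an empty clause results — contradiction.
Every branch closes, so no satisfying assignment exists.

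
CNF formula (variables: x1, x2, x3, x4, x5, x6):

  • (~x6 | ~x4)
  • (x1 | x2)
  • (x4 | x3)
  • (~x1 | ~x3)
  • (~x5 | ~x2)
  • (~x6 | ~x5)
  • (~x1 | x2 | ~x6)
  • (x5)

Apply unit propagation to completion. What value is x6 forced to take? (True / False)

False

(x5) is a unit clause: x5 = True.
(~x5 | ~x2) with x5 = True leaves only ~x2, so x2 = False.
From (x1 | x2) and x2 = False: x1 = True.
(~x1 | ~x3): since x1 = True, the clause reduces to (~x3). x3 = False.
(x3 | x4) with x3 = False leaves only x4, so x4 = True.
From (~x4 | ~x6) and x4 = True: x6 = False.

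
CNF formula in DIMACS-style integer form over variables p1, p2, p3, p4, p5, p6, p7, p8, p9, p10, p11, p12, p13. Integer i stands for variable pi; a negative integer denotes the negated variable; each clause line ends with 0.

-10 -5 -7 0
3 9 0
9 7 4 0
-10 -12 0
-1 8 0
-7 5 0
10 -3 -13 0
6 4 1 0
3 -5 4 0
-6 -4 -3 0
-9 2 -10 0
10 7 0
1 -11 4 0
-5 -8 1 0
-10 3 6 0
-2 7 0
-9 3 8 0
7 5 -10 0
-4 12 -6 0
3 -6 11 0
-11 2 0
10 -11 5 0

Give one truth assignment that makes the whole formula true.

p1=True, p2=False, p3=True, p4=False, p5=True, p6=True, p7=True, p8=True, p9=False, p10=False, p11=False, p12=True, p13=False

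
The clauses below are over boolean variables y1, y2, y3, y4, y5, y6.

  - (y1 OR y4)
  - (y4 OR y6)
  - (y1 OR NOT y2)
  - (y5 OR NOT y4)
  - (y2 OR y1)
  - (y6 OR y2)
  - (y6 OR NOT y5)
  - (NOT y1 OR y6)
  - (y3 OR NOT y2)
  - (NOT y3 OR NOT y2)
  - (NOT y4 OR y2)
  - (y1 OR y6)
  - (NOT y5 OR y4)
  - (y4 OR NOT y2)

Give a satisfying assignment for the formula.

y1 = True, y2 = False, y3 = False, y4 = False, y5 = False, y6 = True

Check each clause:
  1. (y1 OR y4) — y1 is true.
  2. (y6 OR y4) — y6 is true.
  3. (NOT y2 OR y1) — y1 is true.
  4. (NOT y4 OR y5) — NOT y4 is true.
  5. (y2 OR y1) — y1 is true.
  6. (y2 OR y6) — y6 is true.
  7. (y6 OR NOT y5) — NOT y5 is true.
  8. (y6 OR NOT y1) — y6 is true.
  9. (NOT y2 OR y3) — NOT y2 is true.
  10. (NOT y3 OR NOT y2) — NOT y3 is true.
  11. (y2 OR NOT y4) — NOT y4 is true.
  12. (y1 OR y6) — y1 is true.
  13. (NOT y5 OR y4) — NOT y5 is true.
  14. (NOT y2 OR y4) — NOT y2 is true.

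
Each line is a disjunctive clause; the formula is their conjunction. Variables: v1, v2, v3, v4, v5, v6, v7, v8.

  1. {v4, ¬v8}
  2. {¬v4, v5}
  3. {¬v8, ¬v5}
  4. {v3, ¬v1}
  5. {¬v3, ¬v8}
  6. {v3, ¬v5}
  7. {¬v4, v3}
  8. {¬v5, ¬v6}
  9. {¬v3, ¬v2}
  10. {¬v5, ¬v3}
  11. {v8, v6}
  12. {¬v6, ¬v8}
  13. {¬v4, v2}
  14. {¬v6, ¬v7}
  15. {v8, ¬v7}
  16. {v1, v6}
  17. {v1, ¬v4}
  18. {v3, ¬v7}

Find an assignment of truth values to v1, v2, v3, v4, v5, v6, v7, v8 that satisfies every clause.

v1 = True  v2 = False  v3 = True  v4 = False  v5 = False  v6 = True  v7 = False  v8 = False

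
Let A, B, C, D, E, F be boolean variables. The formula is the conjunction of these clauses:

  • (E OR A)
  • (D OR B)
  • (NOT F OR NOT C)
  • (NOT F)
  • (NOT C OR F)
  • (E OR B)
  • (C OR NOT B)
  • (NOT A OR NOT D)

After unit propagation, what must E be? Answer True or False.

True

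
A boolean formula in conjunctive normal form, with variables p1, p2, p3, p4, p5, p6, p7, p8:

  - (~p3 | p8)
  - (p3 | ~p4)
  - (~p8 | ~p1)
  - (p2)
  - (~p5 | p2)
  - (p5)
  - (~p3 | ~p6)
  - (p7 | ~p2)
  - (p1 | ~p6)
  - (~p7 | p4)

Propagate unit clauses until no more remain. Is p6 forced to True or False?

Unit clause (p2) sets p2 = True.
Unit clause (p5) sets p5 = True.
(~p2 | p7): since p2 = True, the clause reduces to (p7). p7 = True.
In (p4 | ~p7), ~p7 is now false; p4 must hold, so p4 = True.
(p3 | ~p4): since p4 = True, the clause reduces to (p3). p3 = True.
From (p8 | ~p3) and p3 = True: p8 = True.
(~p8 | ~p1) with p8 = True leaves only ~p1, so p1 = False.
From (~p3 | ~p6) and p3 = True: p6 = False.

False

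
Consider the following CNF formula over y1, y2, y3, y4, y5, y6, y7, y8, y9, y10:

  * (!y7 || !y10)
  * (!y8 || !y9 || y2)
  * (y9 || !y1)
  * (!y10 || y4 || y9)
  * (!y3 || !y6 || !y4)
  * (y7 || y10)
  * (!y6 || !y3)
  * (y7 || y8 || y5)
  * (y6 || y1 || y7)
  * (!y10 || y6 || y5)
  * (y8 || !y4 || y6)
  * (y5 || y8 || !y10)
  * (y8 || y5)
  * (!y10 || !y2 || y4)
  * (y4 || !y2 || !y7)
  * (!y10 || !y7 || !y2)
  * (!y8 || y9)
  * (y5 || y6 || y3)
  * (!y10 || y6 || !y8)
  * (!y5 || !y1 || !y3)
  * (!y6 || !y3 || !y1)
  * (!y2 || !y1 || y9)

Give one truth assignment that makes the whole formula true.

y1=F, y2=T, y3=F, y4=T, y5=T, y6=T, y7=T, y8=F, y9=T, y10=F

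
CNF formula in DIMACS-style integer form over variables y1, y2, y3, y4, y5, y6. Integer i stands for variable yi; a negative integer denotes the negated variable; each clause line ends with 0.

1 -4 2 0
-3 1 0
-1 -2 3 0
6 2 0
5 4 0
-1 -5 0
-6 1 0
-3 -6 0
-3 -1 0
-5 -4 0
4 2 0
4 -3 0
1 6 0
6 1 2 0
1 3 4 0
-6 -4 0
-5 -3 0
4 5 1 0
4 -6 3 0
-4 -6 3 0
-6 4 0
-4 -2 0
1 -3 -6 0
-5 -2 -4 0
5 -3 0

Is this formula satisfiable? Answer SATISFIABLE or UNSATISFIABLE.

UNSATISFIABLE

y4 = True:
  propagation gives y5=False, y6=False, y2=True; an empty clause results — contradiction.
y4 = False:
  propagation gives y5=True, y1=False, y3=False; an empty clause results — contradiction.
Every branch closes, so no satisfying assignment exists.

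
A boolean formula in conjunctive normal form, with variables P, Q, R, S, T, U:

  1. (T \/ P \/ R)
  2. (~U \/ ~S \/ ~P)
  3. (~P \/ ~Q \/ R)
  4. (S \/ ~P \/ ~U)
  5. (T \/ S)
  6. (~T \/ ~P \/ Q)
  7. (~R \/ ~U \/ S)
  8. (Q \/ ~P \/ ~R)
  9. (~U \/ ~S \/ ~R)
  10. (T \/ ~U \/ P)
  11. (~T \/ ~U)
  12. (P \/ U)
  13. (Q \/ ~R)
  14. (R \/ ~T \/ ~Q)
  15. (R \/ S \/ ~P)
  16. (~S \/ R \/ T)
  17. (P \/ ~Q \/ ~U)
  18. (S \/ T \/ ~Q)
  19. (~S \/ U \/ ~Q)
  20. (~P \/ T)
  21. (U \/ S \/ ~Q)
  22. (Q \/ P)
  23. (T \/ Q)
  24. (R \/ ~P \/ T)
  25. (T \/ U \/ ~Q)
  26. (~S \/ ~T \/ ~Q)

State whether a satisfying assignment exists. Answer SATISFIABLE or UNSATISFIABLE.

P = True:
  propagation gives T=True, Q=True, R=True, U=False; an empty clause results — contradiction.
P = False:
  propagation gives U=True, T=True; an empty clause results — contradiction.
Every branch closes, so no satisfying assignment exists.

UNSATISFIABLE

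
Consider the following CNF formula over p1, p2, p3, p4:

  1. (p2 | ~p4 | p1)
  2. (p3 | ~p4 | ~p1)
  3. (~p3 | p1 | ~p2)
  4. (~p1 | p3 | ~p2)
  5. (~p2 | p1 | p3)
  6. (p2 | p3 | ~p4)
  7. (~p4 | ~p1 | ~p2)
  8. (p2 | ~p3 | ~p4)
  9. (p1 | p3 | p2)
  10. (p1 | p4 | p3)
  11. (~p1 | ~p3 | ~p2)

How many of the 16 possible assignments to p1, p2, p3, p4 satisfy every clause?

3

The models are:
  p1=F p2=F p3=T p4=F
  p1=T p2=F p3=F p4=F
  p1=T p2=F p3=T p4=F
That's 3 in total.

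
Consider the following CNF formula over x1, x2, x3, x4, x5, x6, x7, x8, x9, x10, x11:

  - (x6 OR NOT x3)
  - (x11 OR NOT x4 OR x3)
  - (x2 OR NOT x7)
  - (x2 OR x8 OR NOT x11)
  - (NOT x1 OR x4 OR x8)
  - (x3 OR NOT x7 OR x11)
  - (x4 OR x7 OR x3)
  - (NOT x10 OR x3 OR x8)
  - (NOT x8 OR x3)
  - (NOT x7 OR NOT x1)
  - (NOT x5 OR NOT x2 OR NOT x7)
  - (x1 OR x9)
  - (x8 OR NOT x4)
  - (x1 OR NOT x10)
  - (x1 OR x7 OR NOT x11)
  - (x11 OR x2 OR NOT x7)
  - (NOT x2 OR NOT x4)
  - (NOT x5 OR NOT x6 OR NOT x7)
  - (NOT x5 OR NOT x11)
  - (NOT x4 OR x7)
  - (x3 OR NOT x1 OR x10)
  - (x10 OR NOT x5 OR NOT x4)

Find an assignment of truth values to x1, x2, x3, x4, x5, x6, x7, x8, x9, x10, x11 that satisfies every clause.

x1=False, x2=True, x3=True, x4=False, x5=False, x6=True, x7=True, x8=False, x9=True, x10=False, x11=True

Pure literal: x5 appears only negated; assign x5 = False.
Pure literal: x9 appears only positively; assign x9 = True.
Branch on x1: take x1 = False.
  then x10 is forced to False.
Try x2 = True.
  then x4 is forced to False.
Set x3 = True and propagate.
  then x6 is forced to True.
The remaining clauses are satisfied by x7 = True, x8 = False, x11 = True.
Check each clause:
  1. (x6 OR NOT x3) — x6 is true.
  2. (NOT x4 OR x3 OR x11) — x11 is true.
  3. (x2 OR NOT x7) — x2 is true.
  4. (NOT x11 OR x2 OR x8) — x2 is true.
  5. (x4 OR NOT x1 OR x8) — NOT x1 is true.
  6. (NOT x7 OR x11 OR x3) — x3 is true.
  7. (x7 OR x4 OR x3) — x3 is true.
  8. (x3 OR NOT x10 OR x8) — x3 is true.
  9. (x3 OR NOT x8) — NOT x8 is true.
  10. (NOT x1 OR NOT x7) — NOT x1 is true.
  11. (NOT x5 OR NOT x7 OR NOT x2) — NOT x5 is true.
  12. (x9 OR x1) — x9 is true.
  13. (NOT x4 OR x8) — NOT x4 is true.
  14. (NOT x10 OR x1) — NOT x10 is true.
  15. (x7 OR x1 OR NOT x11) — x7 is true.
  16. (NOT x7 OR x2 OR x11) — x2 is true.
  17. (NOT x4 OR NOT x2) — NOT x4 is true.
  18. (NOT x6 OR NOT x5 OR NOT x7) — NOT x5 is true.
  19. (NOT x5 OR NOT x11) — NOT x5 is true.
  20. (x7 OR NOT x4) — NOT x4 is true.
  21. (NOT x1 OR x3 OR x10) — x3 is true.
  22. (NOT x4 OR x10 OR NOT x5) — NOT x5 is true.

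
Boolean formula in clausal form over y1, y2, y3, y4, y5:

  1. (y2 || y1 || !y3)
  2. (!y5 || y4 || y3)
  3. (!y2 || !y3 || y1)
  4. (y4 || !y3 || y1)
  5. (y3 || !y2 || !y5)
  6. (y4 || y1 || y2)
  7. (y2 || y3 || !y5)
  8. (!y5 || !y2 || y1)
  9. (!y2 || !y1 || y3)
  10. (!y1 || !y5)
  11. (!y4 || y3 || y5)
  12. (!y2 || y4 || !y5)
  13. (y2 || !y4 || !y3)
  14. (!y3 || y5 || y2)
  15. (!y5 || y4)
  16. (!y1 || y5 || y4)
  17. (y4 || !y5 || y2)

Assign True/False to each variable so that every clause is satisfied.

y1=0, y2=1, y3=0, y4=0, y5=0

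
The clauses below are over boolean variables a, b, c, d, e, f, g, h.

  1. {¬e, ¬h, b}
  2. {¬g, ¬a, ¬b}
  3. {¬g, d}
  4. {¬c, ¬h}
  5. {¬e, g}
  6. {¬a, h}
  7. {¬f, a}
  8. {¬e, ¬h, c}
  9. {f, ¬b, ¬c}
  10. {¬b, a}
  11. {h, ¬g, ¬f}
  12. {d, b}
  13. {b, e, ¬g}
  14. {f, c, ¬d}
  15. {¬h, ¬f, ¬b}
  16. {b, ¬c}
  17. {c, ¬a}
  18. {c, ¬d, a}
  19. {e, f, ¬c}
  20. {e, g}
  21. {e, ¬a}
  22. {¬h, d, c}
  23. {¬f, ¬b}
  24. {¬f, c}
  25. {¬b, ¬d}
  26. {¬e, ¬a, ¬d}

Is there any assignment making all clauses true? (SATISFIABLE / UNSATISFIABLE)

b = True:
  propagation gives a=True, g=False, e=False; an empty clause results — contradiction.
b = False:
  propagation gives d=True, c=False, f=True; an empty clause results — contradiction.
Every branch closes, so no satisfying assignment exists.

UNSATISFIABLE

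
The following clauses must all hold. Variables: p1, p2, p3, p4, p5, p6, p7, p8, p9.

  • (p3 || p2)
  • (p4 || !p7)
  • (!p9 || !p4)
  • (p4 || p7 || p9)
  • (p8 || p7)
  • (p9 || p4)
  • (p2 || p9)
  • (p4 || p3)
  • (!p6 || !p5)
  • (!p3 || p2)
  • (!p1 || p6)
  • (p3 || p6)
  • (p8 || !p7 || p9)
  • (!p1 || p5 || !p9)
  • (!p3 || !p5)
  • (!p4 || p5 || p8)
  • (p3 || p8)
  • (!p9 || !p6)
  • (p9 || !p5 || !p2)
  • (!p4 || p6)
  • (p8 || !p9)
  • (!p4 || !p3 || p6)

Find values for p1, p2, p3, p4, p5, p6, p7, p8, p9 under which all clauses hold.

p1=T, p2=T, p3=F, p4=T, p5=F, p6=T, p7=F, p8=T, p9=F

Check each clause:
  1. (p2 || p3) — p2 is true.
  2. (!p7 || p4) — !p7 is true.
  3. (!p4 || !p9) — !p9 is true.
  4. (p4 || p9 || p7) — p4 is true.
  5. (p8 || p7) — p8 is true.
  6. (p9 || p4) — p4 is true.
  7. (p2 || p9) — p2 is true.
  8. (p3 || p4) — p4 is true.
  9. (!p6 || !p5) — !p5 is true.
  10. (!p3 || p2) — p2 is true.
  11. (p6 || !p1) — p6 is true.
  12. (p6 || p3) — p6 is true.
  13. (p9 || !p7 || p8) — p8 is true.
  14. (!p9 || p5 || !p1) — !p9 is true.
  15. (!p3 || !p5) — !p5 is true.
  16. (!p4 || p8 || p5) — p8 is true.
  17. (p8 || p3) — p8 is true.
  18. (!p6 || !p9) — !p9 is true.
  19. (p9 || !p5 || !p2) — !p5 is true.
  20. (p6 || !p4) — p6 is true.
  21. (!p9 || p8) — p8 is true.
  22. (p6 || !p4 || !p3) — !p3 is true.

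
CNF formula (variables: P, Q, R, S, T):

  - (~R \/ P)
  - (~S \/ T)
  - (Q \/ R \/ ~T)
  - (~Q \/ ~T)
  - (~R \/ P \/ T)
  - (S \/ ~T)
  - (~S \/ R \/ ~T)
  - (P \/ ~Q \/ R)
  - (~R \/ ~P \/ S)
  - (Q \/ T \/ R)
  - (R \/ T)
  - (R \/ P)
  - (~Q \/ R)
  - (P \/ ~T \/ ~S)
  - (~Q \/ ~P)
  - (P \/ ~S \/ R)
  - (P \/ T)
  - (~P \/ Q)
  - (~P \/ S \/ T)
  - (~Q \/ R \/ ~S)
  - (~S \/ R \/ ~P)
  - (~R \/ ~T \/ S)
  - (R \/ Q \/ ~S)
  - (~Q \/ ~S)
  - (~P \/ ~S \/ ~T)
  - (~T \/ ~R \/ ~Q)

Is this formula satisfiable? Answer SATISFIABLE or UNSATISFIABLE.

UNSATISFIABLE

R = True:
  propagation gives P=True, S=True, T=True; an empty clause results — contradiction.
R = False:
  propagation gives T=True, Q=True; an empty clause results — contradiction.
Every branch closes, so no satisfying assignment exists.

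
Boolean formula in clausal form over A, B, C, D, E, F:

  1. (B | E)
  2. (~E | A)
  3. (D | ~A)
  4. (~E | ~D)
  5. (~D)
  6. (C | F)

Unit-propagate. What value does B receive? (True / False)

(~D) is a unit clause: D = False.
From (~A | D) and D = False: A = False.
(A | ~E): since A = False, the clause reduces to (~E). E = False.
From (E | B) and E = False: B = True.

True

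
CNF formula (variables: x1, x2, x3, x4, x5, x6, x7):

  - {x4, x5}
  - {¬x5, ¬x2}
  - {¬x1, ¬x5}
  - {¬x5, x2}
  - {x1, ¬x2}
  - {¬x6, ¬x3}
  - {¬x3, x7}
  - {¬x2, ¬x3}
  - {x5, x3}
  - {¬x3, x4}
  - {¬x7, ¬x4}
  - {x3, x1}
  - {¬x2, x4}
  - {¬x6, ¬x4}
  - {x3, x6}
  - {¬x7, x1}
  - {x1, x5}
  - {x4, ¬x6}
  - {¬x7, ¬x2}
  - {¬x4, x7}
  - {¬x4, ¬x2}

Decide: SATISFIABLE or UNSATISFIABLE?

UNSATISFIABLE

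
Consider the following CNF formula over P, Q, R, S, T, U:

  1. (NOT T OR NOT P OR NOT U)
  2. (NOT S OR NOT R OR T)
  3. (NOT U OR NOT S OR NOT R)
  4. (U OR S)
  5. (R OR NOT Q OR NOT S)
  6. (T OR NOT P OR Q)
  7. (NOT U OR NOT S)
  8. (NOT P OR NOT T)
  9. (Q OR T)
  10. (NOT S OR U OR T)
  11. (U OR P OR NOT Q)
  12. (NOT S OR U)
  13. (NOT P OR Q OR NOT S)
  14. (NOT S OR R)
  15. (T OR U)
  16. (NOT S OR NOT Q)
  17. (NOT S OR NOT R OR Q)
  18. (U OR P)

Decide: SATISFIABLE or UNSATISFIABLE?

SATISFIABLE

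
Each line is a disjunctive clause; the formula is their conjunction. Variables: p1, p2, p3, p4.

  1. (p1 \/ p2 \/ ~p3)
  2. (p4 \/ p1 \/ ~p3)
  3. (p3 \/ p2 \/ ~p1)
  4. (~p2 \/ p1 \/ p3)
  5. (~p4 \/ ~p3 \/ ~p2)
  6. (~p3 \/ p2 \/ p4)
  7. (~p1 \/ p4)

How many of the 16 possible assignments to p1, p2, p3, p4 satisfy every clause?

4

Satisfying assignments:
  p1=F p2=F p3=F p4=F
  p1=F p2=F p3=F p4=T
  p1=T p2=F p3=T p4=T
  p1=T p2=T p3=F p4=T
That's 4 in total.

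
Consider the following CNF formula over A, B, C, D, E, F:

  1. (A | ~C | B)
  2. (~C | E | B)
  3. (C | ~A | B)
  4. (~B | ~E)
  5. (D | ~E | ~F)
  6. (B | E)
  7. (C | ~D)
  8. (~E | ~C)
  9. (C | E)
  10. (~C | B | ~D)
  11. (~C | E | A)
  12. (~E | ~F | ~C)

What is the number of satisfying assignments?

The models are:
  A=F B=F C=F D=F E=T F=F
  A=T B=T C=T D=F E=F F=F
  A=T B=T C=T D=F E=F F=T
  A=T B=T C=T D=T E=F F=F
  A=T B=T C=T D=T E=F F=T
That's 5 in total.

5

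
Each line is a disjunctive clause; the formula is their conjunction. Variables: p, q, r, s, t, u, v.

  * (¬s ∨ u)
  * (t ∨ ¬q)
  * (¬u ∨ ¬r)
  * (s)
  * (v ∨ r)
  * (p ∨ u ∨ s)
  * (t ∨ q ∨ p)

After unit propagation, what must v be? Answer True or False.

True

(s) is a unit clause: s = True.
From (u ∨ ¬s) and s = True: u = True.
(¬u ∨ ¬r): since u = True, the clause reduces to (¬r). r = False.
In (r ∨ v), r is now false; v must hold, so v = True.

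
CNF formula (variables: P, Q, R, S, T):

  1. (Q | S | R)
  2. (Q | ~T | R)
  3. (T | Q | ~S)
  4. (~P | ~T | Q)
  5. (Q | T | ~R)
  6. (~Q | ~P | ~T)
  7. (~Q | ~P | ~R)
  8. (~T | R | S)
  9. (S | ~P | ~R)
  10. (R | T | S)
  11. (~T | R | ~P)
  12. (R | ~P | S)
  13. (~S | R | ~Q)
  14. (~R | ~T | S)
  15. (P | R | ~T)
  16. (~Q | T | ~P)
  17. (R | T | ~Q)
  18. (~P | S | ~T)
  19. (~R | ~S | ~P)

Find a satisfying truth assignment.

Set P = False and propagate.
The remaining clauses are satisfied by Q = True, R = True, S = True, T = False.
Every clause has at least one true literal under this assignment.

P = False  Q = True  R = True  S = True  T = False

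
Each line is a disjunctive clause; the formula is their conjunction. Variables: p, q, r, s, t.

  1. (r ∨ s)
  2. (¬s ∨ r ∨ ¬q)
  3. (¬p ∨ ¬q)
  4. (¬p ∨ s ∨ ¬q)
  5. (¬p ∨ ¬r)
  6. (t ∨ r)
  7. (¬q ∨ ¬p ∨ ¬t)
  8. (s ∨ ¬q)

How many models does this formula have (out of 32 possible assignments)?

8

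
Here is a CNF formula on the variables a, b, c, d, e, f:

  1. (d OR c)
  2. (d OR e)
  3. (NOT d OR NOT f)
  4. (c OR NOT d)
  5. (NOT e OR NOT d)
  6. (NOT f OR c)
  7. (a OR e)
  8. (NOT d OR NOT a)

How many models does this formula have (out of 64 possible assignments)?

8

Case analysis on d and c:
  d=T, c=T: a clause becomes empty — 0.
  d=T, c=F: a clause becomes empty — 0.
  d=F, c=T: forces e=T; a, b, f free → 2^3 = 8.
  d=F, c=F: a clause becomes empty — 0.
Total: 0 + 0 + 8 + 0 = 8.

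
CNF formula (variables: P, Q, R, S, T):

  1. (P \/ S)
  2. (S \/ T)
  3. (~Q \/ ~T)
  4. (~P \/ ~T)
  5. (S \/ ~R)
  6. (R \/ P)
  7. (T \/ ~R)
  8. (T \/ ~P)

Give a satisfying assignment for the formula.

Q occurs only negated in the remaining clauses — set Q = False.
S occurs only positively in the remaining clauses — set S = True.
Branch on P: take P = False.
  then R is forced to True.
  then T is forced to True.

P=False, Q=False, R=True, S=True, T=True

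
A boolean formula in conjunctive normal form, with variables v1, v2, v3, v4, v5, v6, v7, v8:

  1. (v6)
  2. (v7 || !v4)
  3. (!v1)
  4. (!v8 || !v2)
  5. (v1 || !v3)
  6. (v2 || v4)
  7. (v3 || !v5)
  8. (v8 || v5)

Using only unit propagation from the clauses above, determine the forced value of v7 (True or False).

(v6) is a unit clause: v6 = True.
(!v1) stands alone — v1 = False.
(!v3 || v1) with v1 = False leaves only !v3, so v3 = False.
(v3 || !v5): since v3 = False, the clause reduces to (!v5). v5 = False.
(v8 || v5): since v5 = False, the clause reduces to (v8). v8 = True.
In (!v8 || !v2), !v8 is now false; !v2 must hold, so v2 = False.
(v2 || v4) with v2 = False leaves only v4, so v4 = True.
(v7 || !v4) with v4 = True leaves only v7, so v7 = True.

True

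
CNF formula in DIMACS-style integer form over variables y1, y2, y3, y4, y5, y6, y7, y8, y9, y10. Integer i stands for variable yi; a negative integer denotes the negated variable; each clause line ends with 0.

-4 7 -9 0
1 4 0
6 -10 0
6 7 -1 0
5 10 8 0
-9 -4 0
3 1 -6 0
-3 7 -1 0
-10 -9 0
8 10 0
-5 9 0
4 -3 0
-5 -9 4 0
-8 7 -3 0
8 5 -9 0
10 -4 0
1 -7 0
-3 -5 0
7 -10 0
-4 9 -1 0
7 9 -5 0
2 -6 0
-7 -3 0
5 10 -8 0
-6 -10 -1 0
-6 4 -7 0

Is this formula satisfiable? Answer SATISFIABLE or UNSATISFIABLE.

y7 = True:
  y10 = True:
    propagation gives y6=True; an empty clause results — contradiction.
  y10 = False:
    propagation gives y8=True, y4=False, y5=True, y9=True; an empty clause results — contradiction.
y7 = False:
  propagation gives y10=False, y8=True, y3=False, y4=False; an empty clause results — contradiction.
Every branch closes, so no satisfying assignment exists.

UNSATISFIABLE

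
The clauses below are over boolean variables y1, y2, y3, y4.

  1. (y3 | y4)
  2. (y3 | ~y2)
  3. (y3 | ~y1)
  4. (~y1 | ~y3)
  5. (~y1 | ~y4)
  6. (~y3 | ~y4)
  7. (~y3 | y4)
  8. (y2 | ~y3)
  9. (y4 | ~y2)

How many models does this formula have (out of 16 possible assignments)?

1

The models are:
  y1=F y2=F y3=F y4=T
That's 1 in total.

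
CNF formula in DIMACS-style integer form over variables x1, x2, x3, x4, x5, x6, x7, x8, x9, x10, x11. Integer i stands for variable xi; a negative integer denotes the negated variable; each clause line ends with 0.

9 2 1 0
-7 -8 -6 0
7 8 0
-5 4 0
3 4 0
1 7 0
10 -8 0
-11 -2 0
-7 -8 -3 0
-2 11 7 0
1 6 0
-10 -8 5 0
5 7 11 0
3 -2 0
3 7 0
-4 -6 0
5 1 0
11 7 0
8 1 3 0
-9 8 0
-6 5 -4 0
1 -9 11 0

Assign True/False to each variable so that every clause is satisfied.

x1=True  x2=True  x3=True  x4=False  x5=False  x6=False  x7=True  x8=False  x9=False  x10=True  x11=False

x1 occurs only positively in the remaining clauses — set x1 = True.
Try x2 = True.
  then x11 is forced to False.
  then x7 is forced to True.
  then x3 is forced to True.
  then x8 is forced to False.
  then x9 is forced to False.
Set x4 = False and propagate.
  then x5 is forced to False.
x6, x10 are now unconstrained; take x6 = False, x10 = True.
Every clause has at least one true literal under this assignment.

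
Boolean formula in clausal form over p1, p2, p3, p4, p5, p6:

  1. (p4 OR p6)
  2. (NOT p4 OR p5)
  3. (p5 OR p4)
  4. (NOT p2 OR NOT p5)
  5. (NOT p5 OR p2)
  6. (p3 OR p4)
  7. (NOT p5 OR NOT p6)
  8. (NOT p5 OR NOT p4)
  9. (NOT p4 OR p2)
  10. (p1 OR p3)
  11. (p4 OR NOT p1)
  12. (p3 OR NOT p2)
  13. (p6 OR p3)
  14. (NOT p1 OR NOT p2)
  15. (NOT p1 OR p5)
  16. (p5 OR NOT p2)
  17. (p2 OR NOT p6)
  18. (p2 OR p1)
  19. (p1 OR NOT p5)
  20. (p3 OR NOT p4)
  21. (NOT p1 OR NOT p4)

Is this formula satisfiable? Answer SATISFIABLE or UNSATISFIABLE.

UNSATISFIABLE

p4 = True:
  propagation gives p5=True; an empty clause results — contradiction.
p4 = False:
  propagation gives p6=True, p5=True; an empty clause results — contradiction.
Every branch closes, so no satisfying assignment exists.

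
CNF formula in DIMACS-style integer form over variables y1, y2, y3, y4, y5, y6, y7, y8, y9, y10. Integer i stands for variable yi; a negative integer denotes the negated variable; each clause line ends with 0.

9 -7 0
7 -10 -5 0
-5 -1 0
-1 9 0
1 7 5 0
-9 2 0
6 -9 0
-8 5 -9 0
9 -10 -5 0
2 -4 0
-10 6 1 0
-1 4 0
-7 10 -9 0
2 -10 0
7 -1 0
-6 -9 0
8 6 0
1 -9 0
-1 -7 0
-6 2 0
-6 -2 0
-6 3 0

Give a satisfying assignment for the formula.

Try y1 = False.
  then y9 is forced to False.
  then y7 is forced to False.
  then y5 is forced to True.
  then y10 is forced to False.
For the remaining variables, y2 = False, y3 = False, y4 = False, y6 = False, y8 = True works.

y1=False, y2=False, y3=False, y4=False, y5=True, y6=False, y7=False, y8=True, y9=False, y10=False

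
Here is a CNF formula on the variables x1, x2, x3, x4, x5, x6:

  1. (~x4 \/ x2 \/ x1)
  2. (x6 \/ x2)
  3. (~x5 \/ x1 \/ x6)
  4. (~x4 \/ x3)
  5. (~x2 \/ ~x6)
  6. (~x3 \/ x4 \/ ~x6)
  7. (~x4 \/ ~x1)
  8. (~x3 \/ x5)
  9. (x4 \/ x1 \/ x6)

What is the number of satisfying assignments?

7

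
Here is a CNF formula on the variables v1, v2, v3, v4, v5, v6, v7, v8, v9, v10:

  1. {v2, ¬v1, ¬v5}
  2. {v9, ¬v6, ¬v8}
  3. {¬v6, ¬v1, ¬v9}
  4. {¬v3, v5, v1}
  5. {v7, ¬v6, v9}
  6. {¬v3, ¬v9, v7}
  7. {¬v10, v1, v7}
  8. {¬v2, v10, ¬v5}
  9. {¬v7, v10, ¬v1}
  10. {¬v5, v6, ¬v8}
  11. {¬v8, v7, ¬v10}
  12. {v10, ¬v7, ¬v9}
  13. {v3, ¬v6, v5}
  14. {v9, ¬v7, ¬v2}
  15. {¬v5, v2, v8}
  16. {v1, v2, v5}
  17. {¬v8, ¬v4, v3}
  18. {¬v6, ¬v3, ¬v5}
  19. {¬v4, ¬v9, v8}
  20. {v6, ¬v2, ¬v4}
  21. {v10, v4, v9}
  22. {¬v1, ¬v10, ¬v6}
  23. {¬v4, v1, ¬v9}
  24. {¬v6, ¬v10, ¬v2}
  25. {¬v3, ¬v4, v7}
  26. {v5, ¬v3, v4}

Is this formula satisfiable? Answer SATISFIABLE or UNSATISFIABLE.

SATISFIABLE

Set v1 = False and propagate.
Set v2 = True and propagate.
The remaining clauses are satisfied by v3 = True, v4 = False, v5 = True, v6 = False, v7 = True, v8 = False, v9 = True, v10 = True.
So v1=F  v2=T  v3=T  v4=F  v5=T  v6=F  v7=T  v8=F  v9=T  v10=T is a satisfying assignment.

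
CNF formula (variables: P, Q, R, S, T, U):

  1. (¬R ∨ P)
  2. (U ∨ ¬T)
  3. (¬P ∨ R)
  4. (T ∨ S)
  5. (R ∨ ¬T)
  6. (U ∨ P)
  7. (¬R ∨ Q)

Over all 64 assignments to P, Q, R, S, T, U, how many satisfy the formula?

6

Satisfying assignments:
  P=F Q=F R=F S=T T=F U=T
  P=F Q=T R=F S=T T=F U=T
  P=T Q=T R=T S=F T=T U=T
  P=T Q=T R=T S=T T=F U=F
  P=T Q=T R=T S=T T=F U=T
  P=T Q=T R=T S=T T=T U=T
That's 6 in total.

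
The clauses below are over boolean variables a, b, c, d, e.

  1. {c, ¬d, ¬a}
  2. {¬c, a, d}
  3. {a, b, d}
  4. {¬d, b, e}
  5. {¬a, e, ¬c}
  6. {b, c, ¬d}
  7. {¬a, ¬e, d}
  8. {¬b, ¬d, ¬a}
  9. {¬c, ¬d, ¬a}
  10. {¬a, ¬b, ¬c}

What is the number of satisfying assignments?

9

Case analysis on a and d:
  a=1, d=1: a clause becomes empty — 0.
  a=1, d=0: remaining (b,c,e) ∈ {(0,0,0); (1,0,0)} — 2.
  a=0, d=1: 5 of the 8 assignments to (b,c,e) work.
  a=0, d=0: remaining (b,c,e) ∈ {(1,0,0); (1,0,1)} — 2.
Total: 0 + 2 + 5 + 2 = 9.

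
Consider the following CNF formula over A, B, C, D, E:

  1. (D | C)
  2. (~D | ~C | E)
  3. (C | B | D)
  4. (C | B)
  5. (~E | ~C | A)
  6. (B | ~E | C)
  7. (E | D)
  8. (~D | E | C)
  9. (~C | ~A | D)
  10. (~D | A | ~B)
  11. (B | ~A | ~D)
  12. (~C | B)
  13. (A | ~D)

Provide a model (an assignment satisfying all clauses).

A=True, B=True, C=True, D=True, E=True

Branch on A: take A = True.
Set B = True and propagate.
Branch on C: take C = True.
  then D is forced to True.
  then E is forced to True.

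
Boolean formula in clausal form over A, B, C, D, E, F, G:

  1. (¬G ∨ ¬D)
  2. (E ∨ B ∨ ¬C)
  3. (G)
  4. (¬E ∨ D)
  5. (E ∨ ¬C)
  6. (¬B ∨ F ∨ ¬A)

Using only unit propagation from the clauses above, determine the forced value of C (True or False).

(G) is a unit clause: G = True.
(¬D ∨ ¬G): since G = True, the clause reduces to (¬D). D = False.
(D ∨ ¬E) with D = False leaves only ¬E, so E = False.
(E ∨ ¬C) with E = False leaves only ¬C, so C = False.

False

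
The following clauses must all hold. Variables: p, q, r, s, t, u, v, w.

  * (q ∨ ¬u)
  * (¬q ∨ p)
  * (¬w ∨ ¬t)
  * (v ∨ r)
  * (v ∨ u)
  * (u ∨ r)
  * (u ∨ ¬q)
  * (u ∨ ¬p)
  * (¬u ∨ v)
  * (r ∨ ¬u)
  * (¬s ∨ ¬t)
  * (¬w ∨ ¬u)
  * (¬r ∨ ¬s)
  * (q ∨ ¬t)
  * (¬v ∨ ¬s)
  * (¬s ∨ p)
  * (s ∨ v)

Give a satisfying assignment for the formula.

p=T  q=T  r=T  s=F  t=F  u=T  v=T  w=F

Check each clause:
  1. (q ∨ ¬u) — q is true.
  2. (p ∨ ¬q) — p is true.
  3. (¬w ∨ ¬t) — ¬w is true.
  4. (r ∨ v) — r is true.
  5. (v ∨ u) — u is true.
  6. (r ∨ u) — r is true.
  7. (¬q ∨ u) — u is true.
  8. (u ∨ ¬p) — u is true.
  9. (¬u ∨ v) — v is true.
  10. (¬u ∨ r) — r is true.
  11. (¬s ∨ ¬t) — ¬t is true.
  12. (¬w ∨ ¬u) — ¬w is true.
  13. (¬s ∨ ¬r) — ¬s is true.
  14. (¬t ∨ q) — q is true.
  15. (¬v ∨ ¬s) — ¬s is true.
  16. (p ∨ ¬s) — p is true.
  17. (s ∨ v) — v is true.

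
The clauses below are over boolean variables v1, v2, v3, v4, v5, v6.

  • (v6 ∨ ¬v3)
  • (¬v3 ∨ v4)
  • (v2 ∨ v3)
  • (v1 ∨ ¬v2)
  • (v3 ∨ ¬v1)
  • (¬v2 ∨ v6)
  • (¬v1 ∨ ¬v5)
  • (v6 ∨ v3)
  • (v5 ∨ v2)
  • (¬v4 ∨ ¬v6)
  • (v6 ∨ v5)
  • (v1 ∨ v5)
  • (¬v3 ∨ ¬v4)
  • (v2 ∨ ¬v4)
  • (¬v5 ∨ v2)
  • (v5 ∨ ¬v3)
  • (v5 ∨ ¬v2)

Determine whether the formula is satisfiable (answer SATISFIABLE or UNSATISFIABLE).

UNSATISFIABLE

v2 = True:
  propagation gives v1=True, v3=True, v6=True, v4=True; an empty clause results — contradiction.
v2 = False:
  propagation gives v3=True, v6=True, v4=True; an empty clause results — contradiction.
Every branch closes, so no satisfying assignment exists.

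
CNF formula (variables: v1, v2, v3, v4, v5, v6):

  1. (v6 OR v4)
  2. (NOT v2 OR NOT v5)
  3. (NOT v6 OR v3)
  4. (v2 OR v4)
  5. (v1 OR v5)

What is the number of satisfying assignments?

13

Case analysis on v2 and v4:
  v2=T, v4=T: remaining (v1,v3,v5,v6) ∈ {(T,F,F,F); (T,T,F,F); (T,T,F,T)} — 3.
  v2=T, v4=F: remaining (v1,v3,v5,v6) ∈ {(T,T,F,T)} — 1.
  v2=F, v4=T: 9 of the 16 assignments to (v1,v3,v5,v6) work.
  v2=F, v4=F: a clause becomes empty — 0.
Total: 3 + 1 + 9 + 0 = 13.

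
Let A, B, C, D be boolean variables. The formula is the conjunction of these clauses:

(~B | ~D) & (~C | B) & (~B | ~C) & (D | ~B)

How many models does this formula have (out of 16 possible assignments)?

The models are:
  A=F B=F C=F D=F
  A=F B=F C=F D=T
  A=T B=F C=F D=F
  A=T B=F C=F D=T
That's 4 in total.

4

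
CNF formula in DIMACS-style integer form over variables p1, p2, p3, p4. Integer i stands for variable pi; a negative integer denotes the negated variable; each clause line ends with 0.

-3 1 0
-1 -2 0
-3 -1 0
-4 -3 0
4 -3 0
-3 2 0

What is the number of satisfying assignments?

6

The models are:
  p1=0 p2=0 p3=0 p4=0
  p1=0 p2=0 p3=0 p4=1
  p1=0 p2=1 p3=0 p4=0
  p1=0 p2=1 p3=0 p4=1
  p1=1 p2=0 p3=0 p4=0
  p1=1 p2=0 p3=0 p4=1
Count: 6.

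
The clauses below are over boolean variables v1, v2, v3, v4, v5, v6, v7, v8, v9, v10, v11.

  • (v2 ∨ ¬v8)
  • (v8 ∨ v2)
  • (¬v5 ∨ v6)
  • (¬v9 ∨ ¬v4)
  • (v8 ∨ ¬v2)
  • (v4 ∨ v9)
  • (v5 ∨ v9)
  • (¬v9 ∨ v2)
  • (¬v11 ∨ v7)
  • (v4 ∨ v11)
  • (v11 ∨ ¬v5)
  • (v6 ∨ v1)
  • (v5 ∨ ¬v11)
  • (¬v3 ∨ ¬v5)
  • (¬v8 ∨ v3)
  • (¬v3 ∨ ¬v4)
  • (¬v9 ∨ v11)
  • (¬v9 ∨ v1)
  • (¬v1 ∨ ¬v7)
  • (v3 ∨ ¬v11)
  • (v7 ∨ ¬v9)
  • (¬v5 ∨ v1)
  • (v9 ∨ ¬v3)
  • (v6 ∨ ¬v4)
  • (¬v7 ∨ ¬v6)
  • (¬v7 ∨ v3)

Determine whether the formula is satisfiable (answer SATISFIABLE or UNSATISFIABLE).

v9 = True:
  propagation gives v4=False, v2=True, v8=True, v11=True; an empty clause results — contradiction.
v9 = False:
  propagation gives v4=True, v5=True, v6=True, v11=True; an empty clause results — contradiction.
Every branch closes, so no satisfying assignment exists.

UNSATISFIABLE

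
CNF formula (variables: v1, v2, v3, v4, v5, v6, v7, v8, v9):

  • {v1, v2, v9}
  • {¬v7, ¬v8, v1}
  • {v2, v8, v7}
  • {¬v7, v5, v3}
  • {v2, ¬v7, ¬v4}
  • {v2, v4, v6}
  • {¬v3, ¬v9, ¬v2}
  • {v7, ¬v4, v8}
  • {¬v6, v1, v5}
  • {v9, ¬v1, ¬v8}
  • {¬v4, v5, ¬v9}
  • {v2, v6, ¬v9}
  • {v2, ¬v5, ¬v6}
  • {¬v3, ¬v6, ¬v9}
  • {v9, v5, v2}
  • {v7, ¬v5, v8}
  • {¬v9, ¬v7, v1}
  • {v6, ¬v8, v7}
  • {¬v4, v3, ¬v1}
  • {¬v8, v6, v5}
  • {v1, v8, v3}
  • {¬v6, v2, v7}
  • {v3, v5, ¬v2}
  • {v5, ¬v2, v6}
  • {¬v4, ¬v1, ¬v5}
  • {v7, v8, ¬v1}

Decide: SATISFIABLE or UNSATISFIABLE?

SATISFIABLE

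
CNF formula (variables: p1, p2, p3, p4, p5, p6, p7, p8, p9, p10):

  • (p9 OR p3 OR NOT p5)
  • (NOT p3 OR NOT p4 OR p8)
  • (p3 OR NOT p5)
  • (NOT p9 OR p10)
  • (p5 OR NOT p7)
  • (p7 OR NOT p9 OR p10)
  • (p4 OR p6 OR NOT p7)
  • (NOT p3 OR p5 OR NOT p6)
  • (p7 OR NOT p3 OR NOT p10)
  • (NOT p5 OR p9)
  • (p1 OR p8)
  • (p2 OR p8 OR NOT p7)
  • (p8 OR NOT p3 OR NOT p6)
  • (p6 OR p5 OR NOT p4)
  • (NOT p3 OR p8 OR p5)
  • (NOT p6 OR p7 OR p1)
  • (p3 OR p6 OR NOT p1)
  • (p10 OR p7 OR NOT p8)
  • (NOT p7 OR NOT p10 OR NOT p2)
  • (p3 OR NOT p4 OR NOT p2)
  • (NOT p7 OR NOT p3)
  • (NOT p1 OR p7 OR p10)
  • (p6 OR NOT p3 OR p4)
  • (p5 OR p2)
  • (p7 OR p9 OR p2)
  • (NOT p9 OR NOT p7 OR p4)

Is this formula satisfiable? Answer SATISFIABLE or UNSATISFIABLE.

SATISFIABLE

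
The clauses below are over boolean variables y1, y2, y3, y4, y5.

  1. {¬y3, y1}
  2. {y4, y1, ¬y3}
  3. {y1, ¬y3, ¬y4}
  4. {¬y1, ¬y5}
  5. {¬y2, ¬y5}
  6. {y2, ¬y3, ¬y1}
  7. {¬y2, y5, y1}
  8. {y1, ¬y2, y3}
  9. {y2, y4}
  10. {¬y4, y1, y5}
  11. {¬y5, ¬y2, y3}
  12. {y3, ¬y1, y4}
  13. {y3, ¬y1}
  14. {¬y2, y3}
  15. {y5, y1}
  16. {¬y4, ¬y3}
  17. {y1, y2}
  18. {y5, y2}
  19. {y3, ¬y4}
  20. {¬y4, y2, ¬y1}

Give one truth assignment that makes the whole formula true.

y1=True  y2=True  y3=True  y4=False  y5=False

Check each clause:
  1. {¬y3, y1} — y1 is true.
  2. {y1, ¬y3, y4} — y1 is true.
  3. {y1, ¬y3, ¬y4} — y1 is true.
  4. {¬y1, ¬y5} — ¬y5 is true.
  5. {¬y2, ¬y5} — ¬y5 is true.
  6. {¬y3, ¬y1, y2} — y2 is true.
  7. {y1, ¬y2, y5} — y1 is true.
  8. {¬y2, y3, y1} — y1 is true.
  9. {y2, y4} — y2 is true.
  10. {y1, ¬y4, y5} — y1 is true.
  11. {¬y2, ¬y5, y3} — y3 is true.
  12. {y4, y3, ¬y1} — y3 is true.
  13. {¬y1, y3} — y3 is true.
  14. {¬y2, y3} — y3 is true.
  15. {y5, y1} — y1 is true.
  16. {¬y4, ¬y3} — ¬y4 is true.
  17. {y1, y2} — y1 is true.
  18. {y2, y5} — y2 is true.
  19. {y3, ¬y4} — y3 is true.
  20. {¬y4, y2, ¬y1} — y2 is true.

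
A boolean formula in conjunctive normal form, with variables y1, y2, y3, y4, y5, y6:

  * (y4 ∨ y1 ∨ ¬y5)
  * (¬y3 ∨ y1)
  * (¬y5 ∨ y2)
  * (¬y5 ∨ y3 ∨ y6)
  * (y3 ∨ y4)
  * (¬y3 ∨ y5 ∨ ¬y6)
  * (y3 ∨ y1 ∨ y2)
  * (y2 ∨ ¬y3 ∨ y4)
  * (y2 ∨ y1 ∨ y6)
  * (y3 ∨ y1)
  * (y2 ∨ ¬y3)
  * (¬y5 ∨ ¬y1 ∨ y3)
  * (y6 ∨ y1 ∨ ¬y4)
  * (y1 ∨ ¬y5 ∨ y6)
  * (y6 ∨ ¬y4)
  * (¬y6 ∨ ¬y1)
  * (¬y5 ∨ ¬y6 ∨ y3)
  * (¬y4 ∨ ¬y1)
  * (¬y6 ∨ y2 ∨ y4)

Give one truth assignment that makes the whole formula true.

y2 occurs only positively in the remaining clauses — set y2 = True.
Branch on y1: take y1 = True.
  then y6 is forced to False.
  then y4 is forced to False.
  then y3 is forced to True.
y5 is now unconstrained; take y5 = True.
Every clause has at least one true literal under this assignment.
Check each clause:
  1. (¬y5 ∨ y4 ∨ y1) — y1 is true.
  2. (y1 ∨ ¬y3) — y1 is true.
  3. (¬y5 ∨ y2) — y2 is true.
  4. (y6 ∨ ¬y5 ∨ y3) — y3 is true.
  5. (y3 ∨ y4) — y3 is true.
  6. (y5 ∨ ¬y3 ∨ ¬y6) — ¬y6 is true.
  7. (y2 ∨ y3 ∨ y1) — y1 is true.
  8. (y2 ∨ y4 ∨ ¬y3) — y2 is true.
  9. (y1 ∨ y2 ∨ y6) — y1 is true.
  10. (y3 ∨ y1) — y1 is true.
  11. (y2 ∨ ¬y3) — y2 is true.
  12. (¬y5 ∨ ¬y1 ∨ y3) — y3 is true.
  13. (¬y4 ∨ y6 ∨ y1) — y1 is true.
  14. (¬y5 ∨ y1 ∨ y6) — y1 is true.
  15. (y6 ∨ ¬y4) — ¬y4 is true.
  16. (¬y1 ∨ ¬y6) — ¬y6 is true.
  17. (¬y6 ∨ ¬y5 ∨ y3) — ¬y6 is true.
  18. (¬y4 ∨ ¬y1) — ¬y4 is true.
  19. (y2 ∨ ¬y6 ∨ y4) — ¬y6 is true.

y1=T, y2=T, y3=T, y4=F, y5=T, y6=F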